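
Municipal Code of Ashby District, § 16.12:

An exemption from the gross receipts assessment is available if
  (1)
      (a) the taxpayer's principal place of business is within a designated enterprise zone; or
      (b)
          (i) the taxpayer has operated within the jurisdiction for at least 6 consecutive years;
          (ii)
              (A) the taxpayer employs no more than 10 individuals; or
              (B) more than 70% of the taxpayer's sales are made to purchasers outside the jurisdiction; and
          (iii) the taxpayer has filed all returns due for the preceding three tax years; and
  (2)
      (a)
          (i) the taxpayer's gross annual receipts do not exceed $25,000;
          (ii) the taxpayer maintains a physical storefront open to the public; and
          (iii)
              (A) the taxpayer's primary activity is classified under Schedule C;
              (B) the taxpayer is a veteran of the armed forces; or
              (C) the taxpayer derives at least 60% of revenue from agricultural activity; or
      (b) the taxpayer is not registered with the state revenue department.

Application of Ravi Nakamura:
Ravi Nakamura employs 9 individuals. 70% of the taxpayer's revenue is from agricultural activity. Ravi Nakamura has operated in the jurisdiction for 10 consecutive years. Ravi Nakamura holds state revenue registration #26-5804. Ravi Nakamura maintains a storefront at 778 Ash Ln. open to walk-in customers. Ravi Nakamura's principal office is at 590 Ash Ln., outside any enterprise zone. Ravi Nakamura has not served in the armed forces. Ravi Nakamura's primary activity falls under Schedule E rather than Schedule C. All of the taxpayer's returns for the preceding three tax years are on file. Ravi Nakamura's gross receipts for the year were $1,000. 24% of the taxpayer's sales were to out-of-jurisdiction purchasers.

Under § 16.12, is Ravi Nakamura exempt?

Yes — exempt.

(a) in enterprise zone — not satisfied.
(i) ≥ 6 yrs in jurisdiction — holds.
(A) ≤ 10 employees — satisfied.
(B) >70% out-of-jur. sales — fails.
(ii): T OR F → true.
(iii) returns current — holds.
So (b) is satisfied (T AND T AND T).
(1): F OR T → true.
(i) receipts ≤ $25,000 — satisfied.
(ii) has storefront — satisfied.
(A) Schedule C activity — fails.
(B) veteran — not met.
(C) ≥60% agricultural — holds.
(iii) = F OR F OR T = true.
(a): T AND T AND T → true.
(b) not (state-registered) — not satisfied.
(2) = T OR F = true.
Overall: T AND T → true.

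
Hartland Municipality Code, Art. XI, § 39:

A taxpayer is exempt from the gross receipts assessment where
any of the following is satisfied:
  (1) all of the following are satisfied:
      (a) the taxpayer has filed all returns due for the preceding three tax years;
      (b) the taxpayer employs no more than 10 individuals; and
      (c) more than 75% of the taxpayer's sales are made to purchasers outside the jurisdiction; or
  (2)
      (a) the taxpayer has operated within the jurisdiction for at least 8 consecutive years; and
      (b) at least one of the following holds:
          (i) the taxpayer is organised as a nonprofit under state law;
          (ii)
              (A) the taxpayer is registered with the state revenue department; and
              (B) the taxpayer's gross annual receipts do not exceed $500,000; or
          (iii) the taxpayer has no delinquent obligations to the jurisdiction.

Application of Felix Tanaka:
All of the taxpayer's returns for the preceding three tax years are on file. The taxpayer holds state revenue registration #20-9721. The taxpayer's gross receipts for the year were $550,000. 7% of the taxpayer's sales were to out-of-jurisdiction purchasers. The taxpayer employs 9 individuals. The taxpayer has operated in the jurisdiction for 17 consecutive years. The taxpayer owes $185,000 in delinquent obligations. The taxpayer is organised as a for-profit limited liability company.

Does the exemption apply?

(a) returns current — holds.
(b) ≤ 10 employees — met.
(c) >75% out-of-jur. sales — fails.
So (1) is not satisfied (T AND T AND F).
(a) ≥ 8 yrs in jurisdiction — met.
(i) nonprofit — not met.
(A) state-registered — satisfied.
(B) receipts ≤ $500,000 — fails.
So (ii) is not satisfied (T AND F).
(iii) no delinquency — not met.
(b): F OR F OR F → false.
(2): T AND F → false.
Overall: F OR F → false.

No — not exempt.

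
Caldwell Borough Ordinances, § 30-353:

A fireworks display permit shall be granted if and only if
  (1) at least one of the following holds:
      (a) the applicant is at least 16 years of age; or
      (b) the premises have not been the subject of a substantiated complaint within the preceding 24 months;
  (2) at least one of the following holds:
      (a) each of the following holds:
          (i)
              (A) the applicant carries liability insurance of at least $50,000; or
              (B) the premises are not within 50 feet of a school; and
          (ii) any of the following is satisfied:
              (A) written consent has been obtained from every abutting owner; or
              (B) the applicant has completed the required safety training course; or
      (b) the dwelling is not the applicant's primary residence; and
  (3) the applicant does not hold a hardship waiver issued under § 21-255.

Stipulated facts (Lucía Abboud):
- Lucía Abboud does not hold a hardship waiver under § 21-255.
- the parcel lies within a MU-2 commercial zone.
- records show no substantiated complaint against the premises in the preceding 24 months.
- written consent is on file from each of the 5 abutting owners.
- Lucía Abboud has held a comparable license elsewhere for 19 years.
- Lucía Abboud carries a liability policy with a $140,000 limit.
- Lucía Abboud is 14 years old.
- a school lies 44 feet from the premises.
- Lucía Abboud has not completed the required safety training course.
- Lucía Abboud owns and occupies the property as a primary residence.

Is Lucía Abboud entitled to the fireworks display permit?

Yes — granted.

(a) age ≥ 16 — fails.
(b) no complaint in 24 mo. — holds.
So (1) is satisfied (F OR T).
(A) insurance ≥ $50,000 — satisfied.
(B) ≥50 ft from school — not satisfied.
So (i) is satisfied (T OR F).
(A) all abutters consent — met.
(B) safety training — not satisfied.
So (ii) is satisfied (T OR F).
(a) = T AND T = true.
(b) not (primary residence) — not met.
(2): T OR F → true.
(3) not (hardship waiver) — holds.
Overall: T AND T AND T → true.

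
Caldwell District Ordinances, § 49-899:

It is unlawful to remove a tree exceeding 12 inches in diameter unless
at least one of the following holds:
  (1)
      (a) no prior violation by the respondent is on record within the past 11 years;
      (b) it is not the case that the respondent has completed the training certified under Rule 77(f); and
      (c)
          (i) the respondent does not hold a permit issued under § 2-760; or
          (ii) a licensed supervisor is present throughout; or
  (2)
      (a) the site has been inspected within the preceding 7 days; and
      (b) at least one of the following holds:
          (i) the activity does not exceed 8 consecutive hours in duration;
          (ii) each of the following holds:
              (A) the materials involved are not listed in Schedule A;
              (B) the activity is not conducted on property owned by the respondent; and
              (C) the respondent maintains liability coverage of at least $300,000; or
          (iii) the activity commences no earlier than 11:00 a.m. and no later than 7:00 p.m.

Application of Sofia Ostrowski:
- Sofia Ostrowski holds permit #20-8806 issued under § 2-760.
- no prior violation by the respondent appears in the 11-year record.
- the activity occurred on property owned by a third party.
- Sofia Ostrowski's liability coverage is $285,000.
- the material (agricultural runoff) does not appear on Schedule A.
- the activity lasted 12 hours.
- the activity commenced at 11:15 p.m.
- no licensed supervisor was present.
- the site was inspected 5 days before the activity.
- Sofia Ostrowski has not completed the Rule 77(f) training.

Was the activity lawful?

(a) no prior violation — met.
(b) not (training certified) — met.
(i) not (holds permit) — fails.
(ii) supervisor present — not satisfied.
(c) = F OR F = false.
(1) = T AND T AND F = false.
(a) site inspected — met.
(i) ≤ 8 hrs duration — not met.
(A) not (Schedule A material) — satisfied.
(B) not (own property) — satisfied.
(C) coverage ≥ $300,000 — fails.
(ii) = T AND T AND F = false.
(iii) start within hours — not satisfied.
(b) = F OR F OR F = false.
So (2) is not satisfied (T AND F).
Overall: F OR F → false.

No — unlawful.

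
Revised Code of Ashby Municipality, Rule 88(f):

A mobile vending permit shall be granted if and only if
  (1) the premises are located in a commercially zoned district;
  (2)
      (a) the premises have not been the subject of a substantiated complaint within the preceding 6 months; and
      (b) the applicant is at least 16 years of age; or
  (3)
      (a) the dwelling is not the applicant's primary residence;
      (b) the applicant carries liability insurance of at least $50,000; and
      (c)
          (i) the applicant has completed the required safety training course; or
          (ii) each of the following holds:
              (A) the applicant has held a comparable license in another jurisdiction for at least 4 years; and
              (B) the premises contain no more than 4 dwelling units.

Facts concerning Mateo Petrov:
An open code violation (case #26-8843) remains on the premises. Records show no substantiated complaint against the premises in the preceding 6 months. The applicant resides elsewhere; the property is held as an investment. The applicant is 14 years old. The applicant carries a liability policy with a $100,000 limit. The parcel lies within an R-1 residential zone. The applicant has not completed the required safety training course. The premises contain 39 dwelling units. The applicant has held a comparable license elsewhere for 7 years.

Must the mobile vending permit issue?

(1) commercially zoned — fails.
(a) no complaint in 6 mo. — holds.
(b) age ≥ 16 — fails.
(2) = T AND F = false.
(a) not (primary residence) — holds.
(b) insurance ≥ $50,000 — met.
(i) safety training — not satisfied.
(A) prior license ≥ 4 yr — met.
(B) ≤ 4 units — not met.
So (ii) is not satisfied (T AND F).
(c): F OR F → false.
(3) = T AND T AND F = false.
Overall = F OR F OR F = false.

No — denied.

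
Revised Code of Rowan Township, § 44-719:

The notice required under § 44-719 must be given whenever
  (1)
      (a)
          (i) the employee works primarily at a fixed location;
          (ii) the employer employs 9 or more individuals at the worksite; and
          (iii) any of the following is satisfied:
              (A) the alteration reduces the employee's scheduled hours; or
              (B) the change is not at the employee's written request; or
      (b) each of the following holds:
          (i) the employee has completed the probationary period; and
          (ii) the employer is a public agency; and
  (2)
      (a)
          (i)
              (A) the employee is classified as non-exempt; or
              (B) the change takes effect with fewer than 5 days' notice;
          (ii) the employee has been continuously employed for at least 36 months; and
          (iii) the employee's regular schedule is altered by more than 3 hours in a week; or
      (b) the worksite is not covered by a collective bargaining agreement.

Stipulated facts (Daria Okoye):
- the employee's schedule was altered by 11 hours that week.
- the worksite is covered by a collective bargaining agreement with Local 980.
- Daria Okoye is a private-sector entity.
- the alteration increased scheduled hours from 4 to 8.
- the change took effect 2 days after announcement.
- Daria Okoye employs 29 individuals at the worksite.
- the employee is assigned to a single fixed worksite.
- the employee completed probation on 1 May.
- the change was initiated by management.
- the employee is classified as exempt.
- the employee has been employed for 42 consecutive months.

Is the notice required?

(i) fixed location — holds.
(ii) ≥ 9 at site — holds.
(A) hours reduced — fails.
(B) not employee-requested — satisfied.
So (iii) is satisfied (F OR T).
(a) = T AND T AND T = true.
(i) past probation — met.
(ii) public agency — not satisfied.
(b) = T AND F = false.
So (1) is satisfied (T OR F).
(A) non-exempt — fails.
(B) < 5 days' notice — met.
(i) = F OR T = true.
(ii) tenure ≥ 36 mo. — holds.
(iii) schedule shift > 3h — satisfied.
So (a) is satisfied (T AND T AND T).
(b) no CBA — not met.
So (2) is satisfied (T OR F).
Overall: T AND T → true.

Yes — required.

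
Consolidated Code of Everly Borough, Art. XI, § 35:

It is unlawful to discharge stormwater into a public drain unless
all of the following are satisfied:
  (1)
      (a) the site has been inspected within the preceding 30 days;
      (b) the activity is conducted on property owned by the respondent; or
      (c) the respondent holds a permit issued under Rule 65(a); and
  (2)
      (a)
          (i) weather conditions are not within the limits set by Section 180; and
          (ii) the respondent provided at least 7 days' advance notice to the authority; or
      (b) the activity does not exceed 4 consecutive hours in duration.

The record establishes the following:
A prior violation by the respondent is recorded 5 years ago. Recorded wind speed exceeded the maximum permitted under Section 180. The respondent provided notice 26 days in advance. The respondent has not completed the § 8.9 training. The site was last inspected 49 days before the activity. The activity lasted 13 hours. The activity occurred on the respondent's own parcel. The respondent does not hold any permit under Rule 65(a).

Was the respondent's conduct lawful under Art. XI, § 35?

(a) site inspected — not satisfied.
(b) own property — satisfied.
(c) holds permit — fails.
(1) = F OR T OR F = true.
(i) not (weather ok) — satisfied.
(ii) ≥7 days' notice — satisfied.
(a): T AND T → true.
(b) ≤ 4 hrs duration — not satisfied.
(2): T OR F → true.
Overall = T AND T = true.

Yes — lawful.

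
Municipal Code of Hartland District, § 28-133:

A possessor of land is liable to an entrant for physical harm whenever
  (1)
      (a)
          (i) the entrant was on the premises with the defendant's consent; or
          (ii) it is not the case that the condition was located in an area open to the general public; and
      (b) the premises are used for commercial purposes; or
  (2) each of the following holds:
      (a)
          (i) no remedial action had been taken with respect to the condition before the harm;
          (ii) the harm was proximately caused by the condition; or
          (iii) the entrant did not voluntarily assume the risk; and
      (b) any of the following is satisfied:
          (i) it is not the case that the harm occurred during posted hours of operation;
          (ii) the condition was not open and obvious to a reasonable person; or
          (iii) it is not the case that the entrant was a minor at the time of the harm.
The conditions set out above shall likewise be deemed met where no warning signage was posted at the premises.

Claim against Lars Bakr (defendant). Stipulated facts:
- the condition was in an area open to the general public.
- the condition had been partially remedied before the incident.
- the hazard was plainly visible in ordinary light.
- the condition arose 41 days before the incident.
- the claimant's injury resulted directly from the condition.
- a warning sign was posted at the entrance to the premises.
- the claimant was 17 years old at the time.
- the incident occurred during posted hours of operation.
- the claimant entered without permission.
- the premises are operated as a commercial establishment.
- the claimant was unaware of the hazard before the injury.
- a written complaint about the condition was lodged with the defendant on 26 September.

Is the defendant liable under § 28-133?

(i) consent to enter — fails.
(ii) not (public area) — fails.
(a) = F OR F = false.
(b) commercial use — satisfied.
(1): F AND T → false.
(i) no remedial action — not met.
(ii) proximate cause — met.
(iii) no assumed risk — met.
(a) = F OR T OR T = true.
(i) not (during posted hours) — not satisfied.
(ii) not open/obvious — fails.
(iii) not (entrant a minor) — not satisfied.
(b): F OR F OR F → false.
(2): T AND F → false.
So Overall is not satisfied (F OR F).
Exception (no signage posted) — not satisfied.
Result: main false OR exception false → false.

No — not liable.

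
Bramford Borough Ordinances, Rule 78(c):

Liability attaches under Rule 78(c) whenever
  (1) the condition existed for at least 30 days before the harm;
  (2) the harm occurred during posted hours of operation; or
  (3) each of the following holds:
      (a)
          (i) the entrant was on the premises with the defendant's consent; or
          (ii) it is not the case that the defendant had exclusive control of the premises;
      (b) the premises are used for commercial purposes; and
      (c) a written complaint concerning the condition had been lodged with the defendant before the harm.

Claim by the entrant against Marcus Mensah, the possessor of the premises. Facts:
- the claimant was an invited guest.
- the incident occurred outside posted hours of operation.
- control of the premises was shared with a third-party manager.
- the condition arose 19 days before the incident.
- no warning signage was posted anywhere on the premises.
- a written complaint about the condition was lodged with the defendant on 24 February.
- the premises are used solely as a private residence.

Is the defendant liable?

(1) condition ≥30 days old — fails.
(2) during posted hours — not satisfied.
(i) consent to enter — met.
(ii) not (exclusive control) — holds.
So (a) is satisfied (T OR T).
(b) commercial use — not satisfied.
(c) complaint lodged — holds.
So (3) is not satisfied (T AND F AND T).
Overall: F OR F OR F → false.

No — not liable.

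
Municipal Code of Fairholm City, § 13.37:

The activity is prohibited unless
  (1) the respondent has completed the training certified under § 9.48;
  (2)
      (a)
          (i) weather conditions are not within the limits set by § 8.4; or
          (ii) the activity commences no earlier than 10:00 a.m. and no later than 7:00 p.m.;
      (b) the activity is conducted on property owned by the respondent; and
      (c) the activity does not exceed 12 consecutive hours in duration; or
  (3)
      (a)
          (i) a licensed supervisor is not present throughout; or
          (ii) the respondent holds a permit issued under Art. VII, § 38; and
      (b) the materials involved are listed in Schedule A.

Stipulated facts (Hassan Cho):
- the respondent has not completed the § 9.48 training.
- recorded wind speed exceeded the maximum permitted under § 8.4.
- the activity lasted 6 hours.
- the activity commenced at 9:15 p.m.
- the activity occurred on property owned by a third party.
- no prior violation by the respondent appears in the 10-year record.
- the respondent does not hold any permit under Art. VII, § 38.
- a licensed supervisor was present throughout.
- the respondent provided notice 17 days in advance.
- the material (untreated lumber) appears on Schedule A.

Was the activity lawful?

No — unlawful.

(1) training certified — not satisfied.
(i) not (weather ok) — satisfied.
(ii) start within hours — not met.
(a): T OR F → true.
(b) own property — not satisfied.
(c) ≤ 12 hrs duration — holds.
(2) = T AND F AND T = false.
(i) not (supervisor present) — not satisfied.
(ii) holds permit — not met.
(a) = F OR F = false.
(b) Schedule A material — met.
(3) = F AND T = false.
Overall = F OR F OR F = false.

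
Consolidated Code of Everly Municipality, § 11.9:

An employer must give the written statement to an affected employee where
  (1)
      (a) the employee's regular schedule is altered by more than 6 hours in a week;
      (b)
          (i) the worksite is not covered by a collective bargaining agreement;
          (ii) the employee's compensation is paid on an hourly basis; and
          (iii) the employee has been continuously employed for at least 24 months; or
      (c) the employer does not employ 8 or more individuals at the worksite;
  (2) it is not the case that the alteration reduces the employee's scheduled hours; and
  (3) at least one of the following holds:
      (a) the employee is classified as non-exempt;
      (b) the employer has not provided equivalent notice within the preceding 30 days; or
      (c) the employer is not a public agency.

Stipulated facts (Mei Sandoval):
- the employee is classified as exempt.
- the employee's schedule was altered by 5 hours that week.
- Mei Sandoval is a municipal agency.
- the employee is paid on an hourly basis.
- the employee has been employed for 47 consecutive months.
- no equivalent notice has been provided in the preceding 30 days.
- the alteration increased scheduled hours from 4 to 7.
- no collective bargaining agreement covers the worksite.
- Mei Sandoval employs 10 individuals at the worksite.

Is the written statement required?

Yes — required.

(a) schedule shift > 6h — not satisfied.
(i) no CBA — met.
(ii) hourly-paid — satisfied.
(iii) tenure ≥ 24 mo. — holds.
(b) = T AND T AND T = true.
(c) not (≥ 8 at site) — not satisfied.
So (1) is satisfied (F OR T OR F).
(2) not (hours reduced) — holds.
(a) non-exempt — fails.
(b) no recent notice — satisfied.
(c) not (public agency) — fails.
So (3) is satisfied (F OR T OR F).
Overall = T AND T AND T = true.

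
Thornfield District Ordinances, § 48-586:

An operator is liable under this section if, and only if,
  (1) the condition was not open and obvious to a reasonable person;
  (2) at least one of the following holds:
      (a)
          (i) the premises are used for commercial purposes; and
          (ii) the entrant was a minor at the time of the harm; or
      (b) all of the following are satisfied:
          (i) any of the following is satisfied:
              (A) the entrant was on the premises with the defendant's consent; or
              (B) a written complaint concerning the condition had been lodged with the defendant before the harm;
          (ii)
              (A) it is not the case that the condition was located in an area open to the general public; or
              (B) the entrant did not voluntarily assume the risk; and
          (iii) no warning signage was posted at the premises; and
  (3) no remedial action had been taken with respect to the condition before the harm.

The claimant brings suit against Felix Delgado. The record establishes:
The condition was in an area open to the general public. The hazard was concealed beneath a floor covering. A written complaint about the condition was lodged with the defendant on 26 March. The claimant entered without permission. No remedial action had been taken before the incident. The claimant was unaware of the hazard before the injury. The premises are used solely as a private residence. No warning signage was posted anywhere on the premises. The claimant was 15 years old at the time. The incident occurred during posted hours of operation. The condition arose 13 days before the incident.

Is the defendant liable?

(1) not open/obvious — satisfied.
(i) commercial use — fails.
(ii) entrant a minor — holds.
So (a) is not satisfied (F AND T).
(A) consent to enter — fails.
(B) complaint lodged — met.
(i): F OR T → true.
(A) not (public area) — not met.
(B) no assumed risk — holds.
(ii): F OR T → true.
(iii) no signage posted — satisfied.
(b) = T AND T AND T = true.
(2) = F OR T = true.
(3) no remedial action — holds.
Overall: T AND T AND T → true.

Yes — liable.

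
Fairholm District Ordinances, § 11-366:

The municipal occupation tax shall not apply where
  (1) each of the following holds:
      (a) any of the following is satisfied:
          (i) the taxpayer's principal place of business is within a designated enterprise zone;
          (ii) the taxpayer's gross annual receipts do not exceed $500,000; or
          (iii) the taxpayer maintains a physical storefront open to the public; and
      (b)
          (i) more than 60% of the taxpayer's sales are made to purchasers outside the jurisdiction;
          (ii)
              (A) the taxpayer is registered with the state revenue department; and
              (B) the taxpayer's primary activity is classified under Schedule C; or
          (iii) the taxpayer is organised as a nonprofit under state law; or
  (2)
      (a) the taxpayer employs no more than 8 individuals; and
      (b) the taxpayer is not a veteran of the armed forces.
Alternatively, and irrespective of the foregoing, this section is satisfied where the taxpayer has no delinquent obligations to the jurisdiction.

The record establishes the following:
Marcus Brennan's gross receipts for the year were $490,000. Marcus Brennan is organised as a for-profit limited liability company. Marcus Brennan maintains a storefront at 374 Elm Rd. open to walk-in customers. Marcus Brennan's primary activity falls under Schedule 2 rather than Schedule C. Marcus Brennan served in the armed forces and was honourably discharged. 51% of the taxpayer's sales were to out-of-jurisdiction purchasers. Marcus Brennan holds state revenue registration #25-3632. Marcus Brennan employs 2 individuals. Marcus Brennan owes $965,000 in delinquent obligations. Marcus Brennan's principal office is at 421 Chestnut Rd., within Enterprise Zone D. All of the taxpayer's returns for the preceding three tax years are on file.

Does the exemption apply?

(i) in enterprise zone — holds.
(ii) receipts ≤ $500,000 — holds.
(iii) has storefront — holds.
(a): T OR T OR T → true.
(i) >60% out-of-jur. sales — not met.
(A) state-registered — holds.
(B) Schedule C activity — not met.
(ii): T AND F → false.
(iii) nonprofit — fails.
(b) = F OR F OR F = false.
(1) = T AND F = false.
(a) ≤ 8 employees — met.
(b) not (veteran) — not satisfied.
(2): T AND F → false.
Overall = F OR F = false.
Exception (no delinquency) — not satisfied.
Result: main false OR exception false → false.

No — not exempt.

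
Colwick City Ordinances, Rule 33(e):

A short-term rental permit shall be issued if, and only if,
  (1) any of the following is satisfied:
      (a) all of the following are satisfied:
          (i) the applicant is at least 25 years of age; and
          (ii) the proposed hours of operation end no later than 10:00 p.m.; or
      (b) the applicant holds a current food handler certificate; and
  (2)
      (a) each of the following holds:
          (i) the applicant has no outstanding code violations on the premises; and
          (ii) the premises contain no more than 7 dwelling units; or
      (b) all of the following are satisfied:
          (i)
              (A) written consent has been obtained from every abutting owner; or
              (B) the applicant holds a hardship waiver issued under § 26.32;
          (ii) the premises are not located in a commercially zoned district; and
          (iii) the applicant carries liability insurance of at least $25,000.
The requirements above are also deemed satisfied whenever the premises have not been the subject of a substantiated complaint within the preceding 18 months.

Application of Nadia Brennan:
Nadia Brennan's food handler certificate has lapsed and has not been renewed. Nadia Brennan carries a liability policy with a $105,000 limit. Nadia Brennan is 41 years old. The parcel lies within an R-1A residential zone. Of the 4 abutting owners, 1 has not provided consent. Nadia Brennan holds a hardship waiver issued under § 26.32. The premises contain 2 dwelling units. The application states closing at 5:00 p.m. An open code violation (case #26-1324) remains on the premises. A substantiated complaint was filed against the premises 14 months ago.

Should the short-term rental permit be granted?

Yes — granted.

(i) age ≥ 25 — met.
(ii) closes by 10 p.m. — holds.
So (a) is satisfied (T AND T).
(b) food handler cert. — not satisfied.
So (1) is satisfied (T OR F).
(i) no code violations — not satisfied.
(ii) ≤ 7 units — holds.
(a): F AND T → false.
(A) all abutters consent — not satisfied.
(B) hardship waiver — met.
So (i) is satisfied (F OR T).
(ii) not (commercially zoned) — satisfied.
(iii) insurance ≥ $25,000 — holds.
So (b) is satisfied (T AND T AND T).
So (2) is satisfied (F OR T).
So Overall is satisfied (T AND T).
Exception (no complaint in 18 mo.) — not satisfied.
Result: main true OR exception false → true.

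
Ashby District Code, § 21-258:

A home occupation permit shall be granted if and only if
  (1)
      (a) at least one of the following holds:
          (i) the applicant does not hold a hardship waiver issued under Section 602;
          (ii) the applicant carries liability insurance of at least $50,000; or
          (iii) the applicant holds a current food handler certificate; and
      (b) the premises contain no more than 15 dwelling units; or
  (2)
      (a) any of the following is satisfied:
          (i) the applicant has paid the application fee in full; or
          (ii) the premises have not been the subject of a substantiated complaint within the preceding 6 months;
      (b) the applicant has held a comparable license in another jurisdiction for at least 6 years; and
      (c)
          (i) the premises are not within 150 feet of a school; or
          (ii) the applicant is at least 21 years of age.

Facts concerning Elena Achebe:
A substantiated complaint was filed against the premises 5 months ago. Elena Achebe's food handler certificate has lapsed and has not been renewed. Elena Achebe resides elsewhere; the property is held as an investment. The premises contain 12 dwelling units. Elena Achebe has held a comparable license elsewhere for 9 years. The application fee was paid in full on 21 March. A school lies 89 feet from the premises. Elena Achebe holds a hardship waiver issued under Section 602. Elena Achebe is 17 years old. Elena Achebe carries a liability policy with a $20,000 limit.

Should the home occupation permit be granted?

No — denied.

(i) not (hardship waiver) — not met.
(ii) insurance ≥ $50,000 — not satisfied.
(iii) food handler cert. — not met.
So (a) is not satisfied (F OR F OR F).
(b) ≤ 15 units — holds.
(1) = F AND T = false.
(i) fee paid — met.
(ii) no complaint in 6 mo. — not satisfied.
(a): T OR F → true.
(b) prior license ≥ 6 yr — holds.
(i) ≥150 ft from school — not satisfied.
(ii) age ≥ 21 — not met.
So (c) is not satisfied (F OR F).
(2): T AND T AND F → false.
So Overall is not satisfied (F OR F).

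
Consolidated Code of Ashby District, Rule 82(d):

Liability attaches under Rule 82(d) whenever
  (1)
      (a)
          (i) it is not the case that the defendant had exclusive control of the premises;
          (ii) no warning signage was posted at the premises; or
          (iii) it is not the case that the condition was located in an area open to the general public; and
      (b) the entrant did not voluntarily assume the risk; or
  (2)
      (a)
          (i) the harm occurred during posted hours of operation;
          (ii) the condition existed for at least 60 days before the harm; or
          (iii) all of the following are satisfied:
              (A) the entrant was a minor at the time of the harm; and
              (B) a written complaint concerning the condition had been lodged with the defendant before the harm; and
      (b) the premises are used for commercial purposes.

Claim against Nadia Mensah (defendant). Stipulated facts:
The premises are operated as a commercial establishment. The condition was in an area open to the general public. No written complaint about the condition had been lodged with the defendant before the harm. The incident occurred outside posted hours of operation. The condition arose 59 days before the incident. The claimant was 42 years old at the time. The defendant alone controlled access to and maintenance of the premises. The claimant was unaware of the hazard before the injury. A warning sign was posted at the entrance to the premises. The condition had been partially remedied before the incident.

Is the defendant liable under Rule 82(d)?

No — not liable.

(i) not (exclusive control) — not met.
(ii) no signage posted — not satisfied.
(iii) not (public area) — not satisfied.
So (a) is not satisfied (F OR F OR F).
(b) no assumed risk — met.
(1): F AND T → false.
(i) during posted hours — not satisfied.
(ii) condition ≥60 days old — not satisfied.
(A) entrant a minor — not met.
(B) complaint lodged — not satisfied.
(iii): F AND F → false.
(a): F OR F OR F → false.
(b) commercial use — holds.
So (2) is not satisfied (F AND T).
Overall: F OR F → false.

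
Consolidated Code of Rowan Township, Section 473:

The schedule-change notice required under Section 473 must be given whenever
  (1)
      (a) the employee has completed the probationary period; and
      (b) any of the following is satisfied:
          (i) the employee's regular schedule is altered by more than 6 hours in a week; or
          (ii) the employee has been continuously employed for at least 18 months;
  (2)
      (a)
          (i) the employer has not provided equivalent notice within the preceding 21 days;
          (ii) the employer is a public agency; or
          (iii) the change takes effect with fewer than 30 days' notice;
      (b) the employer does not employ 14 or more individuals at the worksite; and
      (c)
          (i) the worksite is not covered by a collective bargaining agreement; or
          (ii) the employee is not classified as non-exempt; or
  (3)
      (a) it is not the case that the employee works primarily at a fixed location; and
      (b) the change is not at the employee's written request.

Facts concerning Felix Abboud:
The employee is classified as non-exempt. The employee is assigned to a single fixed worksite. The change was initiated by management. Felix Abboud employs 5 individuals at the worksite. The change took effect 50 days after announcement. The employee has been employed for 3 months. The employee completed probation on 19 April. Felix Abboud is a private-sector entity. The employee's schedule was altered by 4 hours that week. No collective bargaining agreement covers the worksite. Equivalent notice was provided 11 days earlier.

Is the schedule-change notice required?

(a) past probation — holds.
(i) schedule shift > 6h — not met.
(ii) tenure ≥ 18 mo. — fails.
(b) = F OR F = false.
(1): T AND F → false.
(i) no recent notice — fails.
(ii) public agency — not satisfied.
(iii) < 30 days' notice — not satisfied.
(a): F OR F OR F → false.
(b) not (≥ 14 at site) — met.
(i) no CBA — met.
(ii) not (non-exempt) — not met.
(c): T OR F → true.
So (2) is not satisfied (F AND T AND T).
(a) not (fixed location) — not satisfied.
(b) not employee-requested — met.
(3) = F AND T = false.
So Overall is not satisfied (F OR F OR F).

No — not required.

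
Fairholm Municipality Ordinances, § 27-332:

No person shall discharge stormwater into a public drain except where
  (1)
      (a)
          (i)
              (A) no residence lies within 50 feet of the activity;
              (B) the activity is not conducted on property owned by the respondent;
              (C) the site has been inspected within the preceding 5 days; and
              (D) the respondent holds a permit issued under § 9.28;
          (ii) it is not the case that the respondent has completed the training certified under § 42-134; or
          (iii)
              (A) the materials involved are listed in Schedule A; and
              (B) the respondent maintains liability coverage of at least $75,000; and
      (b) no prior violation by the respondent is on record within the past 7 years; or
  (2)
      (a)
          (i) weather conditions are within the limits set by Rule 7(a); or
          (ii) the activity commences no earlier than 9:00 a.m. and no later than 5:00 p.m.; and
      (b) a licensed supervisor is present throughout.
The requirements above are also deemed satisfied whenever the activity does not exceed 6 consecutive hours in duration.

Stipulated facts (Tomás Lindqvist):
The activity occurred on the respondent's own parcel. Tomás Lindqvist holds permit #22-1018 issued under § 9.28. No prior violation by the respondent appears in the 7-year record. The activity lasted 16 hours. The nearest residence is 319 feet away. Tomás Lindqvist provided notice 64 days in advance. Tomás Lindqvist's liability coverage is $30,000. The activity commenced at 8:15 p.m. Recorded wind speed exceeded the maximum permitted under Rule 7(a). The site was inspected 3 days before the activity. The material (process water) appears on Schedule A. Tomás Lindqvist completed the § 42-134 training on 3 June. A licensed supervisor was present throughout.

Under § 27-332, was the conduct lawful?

No — unlawful.

(A) no residence in 50 ft — met.
(B) not (own property) — fails.
(C) site inspected — holds.
(D) holds permit — satisfied.
(i): T AND F AND T AND T → false.
(ii) not (training certified) — not met.
(A) Schedule A material — satisfied.
(B) coverage ≥ $75,000 — not satisfied.
So (iii) is not satisfied (T AND F).
So (a) is not satisfied (F OR F OR F).
(b) no prior violation — met.
(1) = F AND T = false.
(i) weather ok — fails.
(ii) start within hours — not satisfied.
So (a) is not satisfied (F OR F).
(b) supervisor present — met.
(2) = F AND T = false.
Overall = F OR F = false.
Exception (≤ 6 hrs duration) — not satisfied.
Result: main false OR exception false → false.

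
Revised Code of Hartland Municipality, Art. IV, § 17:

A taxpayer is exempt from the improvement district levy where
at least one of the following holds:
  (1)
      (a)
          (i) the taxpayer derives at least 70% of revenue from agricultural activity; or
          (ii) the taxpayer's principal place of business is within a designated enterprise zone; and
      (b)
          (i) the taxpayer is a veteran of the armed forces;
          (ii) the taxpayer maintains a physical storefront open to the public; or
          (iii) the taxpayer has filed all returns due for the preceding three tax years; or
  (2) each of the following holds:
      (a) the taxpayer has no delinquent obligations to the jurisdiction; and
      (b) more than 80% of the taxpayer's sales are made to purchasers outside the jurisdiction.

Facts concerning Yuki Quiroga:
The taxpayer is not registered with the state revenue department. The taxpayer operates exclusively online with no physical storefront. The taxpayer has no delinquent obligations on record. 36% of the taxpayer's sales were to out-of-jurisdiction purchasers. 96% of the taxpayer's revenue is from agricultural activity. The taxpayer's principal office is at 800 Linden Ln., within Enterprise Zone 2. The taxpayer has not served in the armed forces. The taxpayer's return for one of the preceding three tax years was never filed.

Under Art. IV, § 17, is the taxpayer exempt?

(i) ≥70% agricultural — met.
(ii) in enterprise zone — holds.
(a) = T OR T = true.
(i) veteran — not satisfied.
(ii) has storefront — fails.
(iii) returns current — not satisfied.
(b): F OR F OR F → false.
So (1) is not satisfied (T AND F).
(a) no delinquency — satisfied.
(b) >80% out-of-jur. sales — not met.
So (2) is not satisfied (T AND F).
Overall = F OR F = false.

No — not exempt.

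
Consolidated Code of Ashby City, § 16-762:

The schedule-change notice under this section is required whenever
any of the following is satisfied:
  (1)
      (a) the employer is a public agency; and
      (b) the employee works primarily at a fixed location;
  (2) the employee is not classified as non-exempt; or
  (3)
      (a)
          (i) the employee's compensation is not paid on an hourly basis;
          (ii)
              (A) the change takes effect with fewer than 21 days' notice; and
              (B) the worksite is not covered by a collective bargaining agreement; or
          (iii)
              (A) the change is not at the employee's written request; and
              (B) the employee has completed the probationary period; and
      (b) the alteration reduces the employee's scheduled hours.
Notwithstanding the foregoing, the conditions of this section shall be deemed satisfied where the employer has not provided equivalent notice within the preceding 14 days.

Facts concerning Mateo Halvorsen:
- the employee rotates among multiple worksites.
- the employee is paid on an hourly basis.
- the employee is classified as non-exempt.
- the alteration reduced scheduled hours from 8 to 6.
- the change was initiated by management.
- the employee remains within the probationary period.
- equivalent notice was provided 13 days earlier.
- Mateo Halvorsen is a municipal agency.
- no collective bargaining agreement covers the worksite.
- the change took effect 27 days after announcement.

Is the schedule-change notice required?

No — not required.

(a) public agency — met.
(b) fixed location — fails.
(1): T AND F → false.
(2) not (non-exempt) — fails.
(i) not (hourly-paid) — not satisfied.
(A) < 21 days' notice — not met.
(B) no CBA — satisfied.
(ii) = F AND T = false.
(A) not employee-requested — satisfied.
(B) past probation — not met.
(iii): T AND F → false.
So (a) is not satisfied (F OR F OR F).
(b) hours reduced — holds.
(3): F AND T → false.
Overall: F OR F OR F → false.
Exception (no recent notice) — not satisfied.
Result: main false OR exception false → false.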